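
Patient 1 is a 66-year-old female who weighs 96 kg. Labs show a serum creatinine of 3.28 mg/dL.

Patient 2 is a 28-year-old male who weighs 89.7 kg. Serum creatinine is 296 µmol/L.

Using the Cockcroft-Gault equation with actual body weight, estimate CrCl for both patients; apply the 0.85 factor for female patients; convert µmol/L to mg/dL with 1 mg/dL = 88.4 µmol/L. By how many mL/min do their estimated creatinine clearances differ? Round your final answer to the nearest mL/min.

Patient 1: CrCl = (140 − 66) × 96 / (72 × 3.28) × 0.85 = 7104.0 / 236.16 × 0.85 ≈ 25.6 mL/min
Patient 2: SCr = 296 / 88.4 = 3.348 mg/dL
Patient 2: CrCl = (140 − 28) × 89.7 / (72 × 3.348) = 10046.4 / 241.06 ≈ 41.7 mL/min
|25.6 − 41.7| = 16.1 mL/min

16 mL/min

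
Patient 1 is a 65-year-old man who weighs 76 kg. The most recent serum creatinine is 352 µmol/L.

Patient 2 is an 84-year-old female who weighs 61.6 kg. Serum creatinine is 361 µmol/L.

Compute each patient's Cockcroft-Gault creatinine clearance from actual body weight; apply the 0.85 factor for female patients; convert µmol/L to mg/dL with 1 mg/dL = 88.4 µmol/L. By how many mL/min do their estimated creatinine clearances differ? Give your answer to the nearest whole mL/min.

10 mL/min

Patient 1: SCr = 352 / 88.4 = 3.982 mg/dL
Patient 1: CrCl = (140 − 65) × 76 / (72 × 3.982) = 5700.0 / 286.70 ≈ 19.9 mL/min
Patient 2: SCr = 361 / 88.4 = 4.084 mg/dL
Patient 2: CrCl = (140 − 84) × 61.6 / (72 × 4.084) × 0.85 = 3449.6 / 294.05 × 0.85 ≈ 10.0 mL/min
|19.9 − 10.0| = 9.9 mL/min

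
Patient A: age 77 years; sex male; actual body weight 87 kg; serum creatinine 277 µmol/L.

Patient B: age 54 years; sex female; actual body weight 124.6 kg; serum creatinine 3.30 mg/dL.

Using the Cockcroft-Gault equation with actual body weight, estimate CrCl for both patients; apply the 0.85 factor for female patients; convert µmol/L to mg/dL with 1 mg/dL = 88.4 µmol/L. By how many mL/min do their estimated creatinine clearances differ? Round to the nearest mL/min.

Patient A: SCr = 277 / 88.4 = 3.133 mg/dL
Patient A: CrCl = (140 − 77) × 87 / (72 × 3.133) = 5481.0 / 225.58 ≈ 24.3 mL/min
Patient B: CrCl = (140 − 54) × 124.6 / (72 × 3.3) × 0.85 = 10715.6 / 237.60 × 0.85 ≈ 38.3 mL/min
|24.3 − 38.3| = 14.0 mL/min

14 mL/min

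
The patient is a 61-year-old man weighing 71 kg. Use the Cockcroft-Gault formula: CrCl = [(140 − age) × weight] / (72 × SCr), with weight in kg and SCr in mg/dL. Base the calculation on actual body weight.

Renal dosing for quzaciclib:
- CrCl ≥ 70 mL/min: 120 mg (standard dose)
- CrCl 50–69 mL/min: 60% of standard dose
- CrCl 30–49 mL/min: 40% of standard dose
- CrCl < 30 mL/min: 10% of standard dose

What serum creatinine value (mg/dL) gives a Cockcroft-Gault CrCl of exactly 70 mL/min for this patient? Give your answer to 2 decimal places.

1.11 mg/dL

Standard dose requires CrCl ≥ 70 mL/min.
Set (140 − 61) × 71 / (72 × SCr) = 70
SCr = (140 − 61) × 71 / (72 × 70) = 1.113 mg/dL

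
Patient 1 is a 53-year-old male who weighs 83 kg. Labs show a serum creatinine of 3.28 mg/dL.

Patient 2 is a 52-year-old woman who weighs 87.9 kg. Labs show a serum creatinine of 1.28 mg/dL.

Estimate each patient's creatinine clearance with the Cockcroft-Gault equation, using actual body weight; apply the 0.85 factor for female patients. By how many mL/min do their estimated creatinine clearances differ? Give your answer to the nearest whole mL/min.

Patient 1: CrCl = (140 − 53) × 83 / (72 × 3.28) = 7221.0 / 236.16 ≈ 30.6 mL/min
Patient 2: CrCl = (140 − 52) × 87.9 / (72 × 1.28) × 0.85 = 7735.2 / 92.16 × 0.85 ≈ 71.3 mL/min
|30.6 − 71.3| = 40.7 mL/min

41 mL/min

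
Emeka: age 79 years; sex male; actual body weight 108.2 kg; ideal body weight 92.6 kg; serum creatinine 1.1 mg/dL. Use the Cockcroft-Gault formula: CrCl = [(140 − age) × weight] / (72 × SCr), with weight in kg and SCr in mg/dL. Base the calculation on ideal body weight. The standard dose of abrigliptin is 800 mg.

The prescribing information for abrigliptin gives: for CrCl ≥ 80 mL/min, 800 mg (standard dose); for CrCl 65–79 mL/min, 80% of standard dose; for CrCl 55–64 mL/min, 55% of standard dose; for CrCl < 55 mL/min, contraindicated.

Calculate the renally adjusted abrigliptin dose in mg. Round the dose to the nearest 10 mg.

CrCl = (140 − 79) × 92.6 / (72 × 1.1) = 5648.6 / 79.20 ≈ 71.3 mL/min
CrCl ≈ 71 mL/min → bracket 65–79 mL/min.
80% of 800 mg = 640 mg

640 mg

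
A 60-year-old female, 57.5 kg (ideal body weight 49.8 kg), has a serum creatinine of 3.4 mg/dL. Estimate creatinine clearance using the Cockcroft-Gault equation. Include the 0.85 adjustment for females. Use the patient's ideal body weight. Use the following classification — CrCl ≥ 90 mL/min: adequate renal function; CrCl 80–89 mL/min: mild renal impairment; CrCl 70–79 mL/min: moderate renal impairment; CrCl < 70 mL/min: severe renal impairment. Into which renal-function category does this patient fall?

severe renal impairment

CrCl = (140 − 60) × 49.8 / (72 × 3.4) × 0.85 = 3984.0 / 244.80 × 0.85 ≈ 13.8 mL/min
14 mL/min falls in the 'severe renal impairment' range.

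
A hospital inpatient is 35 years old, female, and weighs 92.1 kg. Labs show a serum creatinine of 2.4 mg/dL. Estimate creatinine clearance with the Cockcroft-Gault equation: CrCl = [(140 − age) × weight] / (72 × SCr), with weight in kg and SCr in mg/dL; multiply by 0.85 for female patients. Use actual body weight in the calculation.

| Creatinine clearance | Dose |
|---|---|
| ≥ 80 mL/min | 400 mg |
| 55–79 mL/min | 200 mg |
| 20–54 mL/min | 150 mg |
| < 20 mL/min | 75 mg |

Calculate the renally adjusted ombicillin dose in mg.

CrCl = (140 − 35) × 92.1 / (72 × 2.4) × 0.85 = 9670.5 / 172.80 × 0.85 ≈ 47.6 mL/min
CrCl ≈ 48 mL/min → bracket 20–54 mL/min.
Dose for this bracket: 150 mg.

150 mg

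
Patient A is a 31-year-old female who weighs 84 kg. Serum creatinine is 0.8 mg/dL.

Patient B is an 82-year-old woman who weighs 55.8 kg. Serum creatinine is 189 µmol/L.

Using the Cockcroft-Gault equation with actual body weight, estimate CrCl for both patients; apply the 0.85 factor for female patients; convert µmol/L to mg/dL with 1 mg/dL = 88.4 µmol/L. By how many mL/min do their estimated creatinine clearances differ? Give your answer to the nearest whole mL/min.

117 mL/min

Patient A: CrCl = (140 − 31) × 84 / (72 × 0.8) × 0.85 = 9156.0 / 57.60 × 0.85 ≈ 135.1 mL/min
Patient B: SCr = 189 / 88.4 = 2.138 mg/dL
Patient B: CrCl = (140 − 82) × 55.8 / (72 × 2.138) × 0.85 = 3236.4 / 153.94 × 0.85 ≈ 17.9 mL/min
|135.1 − 17.9| = 117.2 mL/min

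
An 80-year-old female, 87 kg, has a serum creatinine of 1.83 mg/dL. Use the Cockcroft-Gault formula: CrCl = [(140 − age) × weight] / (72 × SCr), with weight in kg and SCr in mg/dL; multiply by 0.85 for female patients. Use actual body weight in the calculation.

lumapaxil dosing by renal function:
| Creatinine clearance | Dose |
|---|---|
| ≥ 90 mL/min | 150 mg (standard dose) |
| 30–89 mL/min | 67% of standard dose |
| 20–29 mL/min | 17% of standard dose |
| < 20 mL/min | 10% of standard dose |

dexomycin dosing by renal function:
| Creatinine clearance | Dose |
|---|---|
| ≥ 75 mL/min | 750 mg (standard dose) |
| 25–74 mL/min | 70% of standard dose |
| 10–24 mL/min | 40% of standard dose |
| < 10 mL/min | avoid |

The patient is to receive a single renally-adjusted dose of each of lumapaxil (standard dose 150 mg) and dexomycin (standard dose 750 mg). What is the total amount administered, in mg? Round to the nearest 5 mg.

625 mg

CrCl = (140 − 80) × 87 / (72 × 1.83) × 0.85 = 5220.0 / 131.76 × 0.85 ≈ 33.7 mL/min
CrCl ≈ 34 mL/min.
lumapaxil: 30–89 mL/min → 67% of 150 mg = 100.5 mg.
dexomycin: 25–74 mL/min → 70% of 750 mg = 525 mg.
Total = 100.5 + 525 = 625.5 mg.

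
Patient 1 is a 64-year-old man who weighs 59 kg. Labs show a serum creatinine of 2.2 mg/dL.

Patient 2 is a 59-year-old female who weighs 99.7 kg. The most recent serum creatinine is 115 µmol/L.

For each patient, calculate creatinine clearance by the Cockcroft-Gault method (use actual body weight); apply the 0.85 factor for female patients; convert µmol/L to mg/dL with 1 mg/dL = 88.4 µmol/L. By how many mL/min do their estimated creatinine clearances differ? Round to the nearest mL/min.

Patient 1: CrCl = (140 − 64) × 59 / (72 × 2.2) = 4484.0 / 158.40 ≈ 28.3 mL/min
Patient 2: SCr = 115 / 88.4 = 1.301 mg/dL
Patient 2: CrCl = (140 − 59) × 99.7 / (72 × 1.301) × 0.85 = 8075.7 / 93.67 × 0.85 ≈ 73.3 mL/min
|28.3 − 73.3| = 45.0 mL/min

45 mL/min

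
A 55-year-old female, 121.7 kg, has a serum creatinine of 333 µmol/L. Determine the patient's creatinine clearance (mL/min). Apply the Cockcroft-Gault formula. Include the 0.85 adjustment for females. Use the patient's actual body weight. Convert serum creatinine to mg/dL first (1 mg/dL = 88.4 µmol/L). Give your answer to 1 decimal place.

SCr = 333 / 88.4 = 3.767 mg/dL
CrCl = (140 − 55) × 121.7 / (72 × 3.767) × 0.85 = 10344.5 / 271.22 × 0.85 ≈ 32.4 mL/min

32.4 mL/min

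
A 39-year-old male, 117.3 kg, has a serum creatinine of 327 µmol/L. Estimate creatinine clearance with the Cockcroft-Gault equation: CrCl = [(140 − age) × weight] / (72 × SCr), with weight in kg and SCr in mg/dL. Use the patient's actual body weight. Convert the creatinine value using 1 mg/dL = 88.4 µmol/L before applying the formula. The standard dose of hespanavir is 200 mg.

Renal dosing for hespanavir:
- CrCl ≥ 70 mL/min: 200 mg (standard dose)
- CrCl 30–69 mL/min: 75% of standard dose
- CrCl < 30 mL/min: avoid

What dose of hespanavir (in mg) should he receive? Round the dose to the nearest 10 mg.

SCr = 327 / 88.4 = 3.699 mg/dL
CrCl = (140 − 39) × 117.3 / (72 × 3.699) = 11847.3 / 266.33 ≈ 44.5 mL/min
CrCl ≈ 44 mL/min → bracket 30–69 mL/min.
75% of 200 mg = 150 mg

150 mg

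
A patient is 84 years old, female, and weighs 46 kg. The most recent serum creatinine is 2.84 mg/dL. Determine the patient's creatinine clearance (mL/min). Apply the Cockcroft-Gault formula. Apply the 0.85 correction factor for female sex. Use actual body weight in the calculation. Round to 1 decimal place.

10.7 mL/min

CrCl = (140 − 84) × 46 / (72 × 2.84) × 0.85 = 2576.0 / 204.48 × 0.85 ≈ 10.7 mL/min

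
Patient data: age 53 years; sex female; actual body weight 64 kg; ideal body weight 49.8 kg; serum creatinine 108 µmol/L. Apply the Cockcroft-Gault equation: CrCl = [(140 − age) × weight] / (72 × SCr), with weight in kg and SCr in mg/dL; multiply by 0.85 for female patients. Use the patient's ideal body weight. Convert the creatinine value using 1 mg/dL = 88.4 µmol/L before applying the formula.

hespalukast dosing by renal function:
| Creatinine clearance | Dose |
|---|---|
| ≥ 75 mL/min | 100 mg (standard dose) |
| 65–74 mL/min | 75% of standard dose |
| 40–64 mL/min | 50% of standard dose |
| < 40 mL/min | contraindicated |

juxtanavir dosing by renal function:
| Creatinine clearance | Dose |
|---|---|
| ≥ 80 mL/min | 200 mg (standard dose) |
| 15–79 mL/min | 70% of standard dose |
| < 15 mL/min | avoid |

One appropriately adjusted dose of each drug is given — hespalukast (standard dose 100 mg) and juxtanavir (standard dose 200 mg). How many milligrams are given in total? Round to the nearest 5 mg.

190 mg

SCr = 108 / 88.4 = 1.222 mg/dL
CrCl = (140 − 53) × 49.8 / (72 × 1.222) × 0.85 = 4332.6 / 87.98 × 0.85 ≈ 41.9 mL/min
CrCl ≈ 42 mL/min.
hespalukast: 40–64 mL/min → 50% of 100 mg = 50 mg.
juxtanavir: 15–79 mL/min → 70% of 200 mg = 140 mg.
Total = 50 + 140 = 190 mg.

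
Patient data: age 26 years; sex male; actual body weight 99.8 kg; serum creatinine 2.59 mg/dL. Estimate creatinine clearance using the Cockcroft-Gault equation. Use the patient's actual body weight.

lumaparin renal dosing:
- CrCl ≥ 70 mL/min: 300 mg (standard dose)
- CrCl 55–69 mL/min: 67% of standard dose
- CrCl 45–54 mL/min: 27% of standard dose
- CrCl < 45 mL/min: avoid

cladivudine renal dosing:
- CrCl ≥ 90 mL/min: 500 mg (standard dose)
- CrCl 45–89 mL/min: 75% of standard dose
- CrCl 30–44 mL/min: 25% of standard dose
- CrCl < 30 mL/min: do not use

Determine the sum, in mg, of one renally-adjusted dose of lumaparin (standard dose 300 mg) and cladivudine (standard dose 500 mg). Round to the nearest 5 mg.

575 mg

CrCl = (140 − 26) × 99.8 / (72 × 2.59) = 11377.2 / 186.48 ≈ 61.0 mL/min
CrCl ≈ 61 mL/min.
lumaparin: 55–69 mL/min → 67% of 300 mg = 201 mg.
cladivudine: 45–89 mL/min → 75% of 500 mg = 375 mg.
Total = 201 + 375 = 576 mg.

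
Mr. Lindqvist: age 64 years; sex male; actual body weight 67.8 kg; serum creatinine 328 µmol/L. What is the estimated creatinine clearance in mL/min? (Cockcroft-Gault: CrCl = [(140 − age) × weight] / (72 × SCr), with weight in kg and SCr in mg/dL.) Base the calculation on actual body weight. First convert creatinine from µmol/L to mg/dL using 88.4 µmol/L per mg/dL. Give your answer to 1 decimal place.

SCr = 328 / 88.4 = 3.71 mg/dL
CrCl = (140 − 64) × 67.8 / (72 × 3.71) = 5152.8 / 267.12 ≈ 19.3 mL/min

19.3 mL/min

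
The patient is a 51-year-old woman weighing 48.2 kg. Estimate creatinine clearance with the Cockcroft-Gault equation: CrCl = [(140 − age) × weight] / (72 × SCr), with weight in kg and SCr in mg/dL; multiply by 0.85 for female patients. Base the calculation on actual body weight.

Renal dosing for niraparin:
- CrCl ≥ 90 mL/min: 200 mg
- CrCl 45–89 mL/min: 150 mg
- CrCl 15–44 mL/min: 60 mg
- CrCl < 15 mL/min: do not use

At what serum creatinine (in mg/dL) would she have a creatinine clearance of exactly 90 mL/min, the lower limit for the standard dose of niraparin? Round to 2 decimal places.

0.56 mg/dL

Standard dose requires CrCl ≥ 90 mL/min.
Set (140 − 51) × 48.2 × 0.85 / (72 × SCr) = 90
SCr = (140 − 51) × 48.2 × 0.85 / (72 × 90) = 0.563 mg/dL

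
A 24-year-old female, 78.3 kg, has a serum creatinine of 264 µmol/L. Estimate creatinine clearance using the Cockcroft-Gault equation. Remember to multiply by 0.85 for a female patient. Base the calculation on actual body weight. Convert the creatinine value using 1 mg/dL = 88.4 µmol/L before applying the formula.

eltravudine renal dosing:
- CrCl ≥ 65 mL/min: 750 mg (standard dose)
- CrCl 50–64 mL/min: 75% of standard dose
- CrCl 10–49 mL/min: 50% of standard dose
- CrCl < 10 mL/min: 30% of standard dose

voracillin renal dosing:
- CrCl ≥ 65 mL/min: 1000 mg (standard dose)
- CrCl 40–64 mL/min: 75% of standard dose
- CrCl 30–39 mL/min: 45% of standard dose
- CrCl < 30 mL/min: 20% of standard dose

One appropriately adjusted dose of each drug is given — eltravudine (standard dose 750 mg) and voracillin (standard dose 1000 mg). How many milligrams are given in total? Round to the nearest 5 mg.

SCr = 264 / 88.4 = 2.986 mg/dL
CrCl = (140 − 24) × 78.3 / (72 × 2.986) × 0.85 = 9082.8 / 214.99 × 0.85 ≈ 35.9 mL/min
CrCl ≈ 36 mL/min.
eltravudine: 10–49 mL/min → 50% of 750 mg = 375 mg.
voracillin: 30–39 mL/min → 45% of 1000 mg = 450 mg.
Total = 375 + 450 = 825 mg.

825 mg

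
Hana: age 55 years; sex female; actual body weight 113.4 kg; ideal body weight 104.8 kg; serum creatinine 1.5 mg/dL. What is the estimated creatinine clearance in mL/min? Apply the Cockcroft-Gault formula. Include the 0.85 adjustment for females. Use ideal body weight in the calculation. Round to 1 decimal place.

70.1 mL/min

CrCl = (140 − 55) × 104.8 / (72 × 1.5) × 0.85 = 8908.0 / 108.00 × 0.85 ≈ 70.1 mL/min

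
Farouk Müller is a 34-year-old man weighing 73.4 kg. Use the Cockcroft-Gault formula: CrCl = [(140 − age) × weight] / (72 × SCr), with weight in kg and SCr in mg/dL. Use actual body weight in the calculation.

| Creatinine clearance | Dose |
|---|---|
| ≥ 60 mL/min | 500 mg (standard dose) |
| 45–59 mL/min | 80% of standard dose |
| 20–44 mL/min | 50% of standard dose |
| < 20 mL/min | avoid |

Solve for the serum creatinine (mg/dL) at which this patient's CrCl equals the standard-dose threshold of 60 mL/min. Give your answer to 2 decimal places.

Standard dose requires CrCl ≥ 60 mL/min.
Set (140 − 34) × 73.4 / (72 × SCr) = 60
SCr = (140 − 34) × 73.4 / (72 × 60) = 1.801 mg/dL

1.80 mg/dL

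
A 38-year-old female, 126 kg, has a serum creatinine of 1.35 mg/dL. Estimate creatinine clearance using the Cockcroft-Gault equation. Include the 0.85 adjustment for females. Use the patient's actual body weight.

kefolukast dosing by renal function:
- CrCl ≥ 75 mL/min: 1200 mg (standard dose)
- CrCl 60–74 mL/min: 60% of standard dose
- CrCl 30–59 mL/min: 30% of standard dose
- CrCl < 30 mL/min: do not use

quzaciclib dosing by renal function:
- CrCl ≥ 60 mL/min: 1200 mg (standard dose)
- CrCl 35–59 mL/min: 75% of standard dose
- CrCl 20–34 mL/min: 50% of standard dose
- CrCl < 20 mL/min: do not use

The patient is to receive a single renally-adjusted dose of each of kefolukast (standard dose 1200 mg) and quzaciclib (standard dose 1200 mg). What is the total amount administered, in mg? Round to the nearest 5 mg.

2400 mg

CrCl = (140 − 38) × 126 / (72 × 1.35) × 0.85 = 12852.0 / 97.20 × 0.85 ≈ 112.4 mL/min
CrCl ≈ 112 mL/min.
kefolukast: ≥ 75 mL/min → 100% of 1200 mg = 1200 mg.
quzaciclib: ≥ 60 mL/min → 100% of 1200 mg = 1200 mg.
Total = 1200 + 1200 = 2400 mg.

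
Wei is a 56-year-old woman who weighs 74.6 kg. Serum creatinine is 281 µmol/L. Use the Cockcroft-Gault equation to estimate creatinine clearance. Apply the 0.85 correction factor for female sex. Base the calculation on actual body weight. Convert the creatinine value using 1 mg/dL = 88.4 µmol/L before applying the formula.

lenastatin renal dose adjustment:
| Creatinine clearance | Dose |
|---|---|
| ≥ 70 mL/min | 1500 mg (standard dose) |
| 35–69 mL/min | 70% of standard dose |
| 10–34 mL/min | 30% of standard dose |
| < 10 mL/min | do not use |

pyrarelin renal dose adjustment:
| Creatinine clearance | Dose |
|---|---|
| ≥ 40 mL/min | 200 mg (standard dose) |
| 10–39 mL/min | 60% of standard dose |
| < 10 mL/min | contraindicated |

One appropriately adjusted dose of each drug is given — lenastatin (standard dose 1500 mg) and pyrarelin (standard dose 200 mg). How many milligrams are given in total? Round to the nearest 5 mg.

570 mg

SCr = 281 / 88.4 = 3.179 mg/dL
CrCl = (140 − 56) × 74.6 / (72 × 3.179) × 0.85 = 6266.4 / 228.89 × 0.85 ≈ 23.3 mL/min
CrCl ≈ 23 mL/min.
lenastatin: 10–34 mL/min → 30% of 1500 mg = 450 mg.
pyrarelin: 10–39 mL/min → 60% of 200 mg = 120 mg.
Total = 450 + 120 = 570 mg.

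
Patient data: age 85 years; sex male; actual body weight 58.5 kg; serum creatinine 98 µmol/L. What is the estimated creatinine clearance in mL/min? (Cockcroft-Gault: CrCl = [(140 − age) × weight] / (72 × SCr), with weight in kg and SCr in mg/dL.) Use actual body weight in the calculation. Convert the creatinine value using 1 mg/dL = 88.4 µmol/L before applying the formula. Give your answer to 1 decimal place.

SCr = 98 / 88.4 = 1.109 mg/dL
CrCl = (140 − 85) × 58.5 / (72 × 1.109) = 3217.5 / 79.85 ≈ 40.3 mL/min

40.3 mL/min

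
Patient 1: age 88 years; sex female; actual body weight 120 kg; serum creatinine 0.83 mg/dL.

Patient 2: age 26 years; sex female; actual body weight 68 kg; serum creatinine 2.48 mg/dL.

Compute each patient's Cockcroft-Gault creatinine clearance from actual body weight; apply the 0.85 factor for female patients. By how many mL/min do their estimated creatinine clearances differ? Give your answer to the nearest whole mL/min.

52 mL/min

Patient 1: CrCl = (140 − 88) × 120 / (72 × 0.83) × 0.85 = 6240.0 / 59.76 × 0.85 ≈ 88.8 mL/min
Patient 2: CrCl = (140 − 26) × 68 / (72 × 2.48) × 0.85 = 7752.0 / 178.56 × 0.85 ≈ 36.9 mL/min
|88.8 − 36.9| = 51.9 mL/min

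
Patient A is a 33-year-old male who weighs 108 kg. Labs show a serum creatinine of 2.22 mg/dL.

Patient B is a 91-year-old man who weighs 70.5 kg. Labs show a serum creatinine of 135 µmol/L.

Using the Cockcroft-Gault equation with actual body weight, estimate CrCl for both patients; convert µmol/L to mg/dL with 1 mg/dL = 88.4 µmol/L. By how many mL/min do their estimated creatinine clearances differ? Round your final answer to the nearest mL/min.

Patient A: CrCl = (140 − 33) × 108 / (72 × 2.22) = 11556.0 / 159.84 ≈ 72.3 mL/min
Patient B: SCr = 135 / 88.4 = 1.527 mg/dL
Patient B: CrCl = (140 − 91) × 70.5 / (72 × 1.527) = 3454.5 / 109.94 ≈ 31.4 mL/min
|72.3 − 31.4| = 40.9 mL/min

41 mL/min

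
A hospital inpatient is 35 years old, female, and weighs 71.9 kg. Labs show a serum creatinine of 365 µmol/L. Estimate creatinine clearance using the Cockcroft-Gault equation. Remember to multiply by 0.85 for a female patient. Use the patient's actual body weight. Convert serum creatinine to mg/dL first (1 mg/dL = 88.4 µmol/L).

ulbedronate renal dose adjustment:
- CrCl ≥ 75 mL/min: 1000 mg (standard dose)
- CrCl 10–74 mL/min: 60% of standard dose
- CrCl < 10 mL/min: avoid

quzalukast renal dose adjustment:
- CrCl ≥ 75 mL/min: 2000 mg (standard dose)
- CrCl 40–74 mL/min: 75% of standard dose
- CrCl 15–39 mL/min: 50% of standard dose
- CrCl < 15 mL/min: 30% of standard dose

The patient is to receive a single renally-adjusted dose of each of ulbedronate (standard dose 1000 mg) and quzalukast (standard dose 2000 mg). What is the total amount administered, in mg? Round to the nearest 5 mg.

SCr = 365 / 88.4 = 4.129 mg/dL
CrCl = (140 − 35) × 71.9 / (72 × 4.129) × 0.85 = 7549.5 / 297.29 × 0.85 ≈ 21.6 mL/min
CrCl ≈ 22 mL/min.
ulbedronate: 10–74 mL/min → 60% of 1000 mg = 600 mg.
quzalukast: 15–39 mL/min → 50% of 2000 mg = 1000 mg.
Total = 600 + 1000 = 1600 mg.

1600 mg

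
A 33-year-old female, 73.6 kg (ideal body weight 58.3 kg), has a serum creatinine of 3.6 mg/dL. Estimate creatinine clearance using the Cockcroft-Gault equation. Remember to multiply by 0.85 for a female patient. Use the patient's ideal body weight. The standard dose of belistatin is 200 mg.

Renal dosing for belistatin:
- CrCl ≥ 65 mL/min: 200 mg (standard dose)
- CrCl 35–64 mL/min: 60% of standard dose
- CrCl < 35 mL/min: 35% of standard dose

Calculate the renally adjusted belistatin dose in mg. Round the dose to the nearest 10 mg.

CrCl = (140 − 33) × 58.3 / (72 × 3.6) × 0.85 = 6238.1 / 259.20 × 0.85 ≈ 20.5 mL/min
CrCl ≈ 20 mL/min → bracket < 35 mL/min.
35% of 200 mg = 70 mg

70 mg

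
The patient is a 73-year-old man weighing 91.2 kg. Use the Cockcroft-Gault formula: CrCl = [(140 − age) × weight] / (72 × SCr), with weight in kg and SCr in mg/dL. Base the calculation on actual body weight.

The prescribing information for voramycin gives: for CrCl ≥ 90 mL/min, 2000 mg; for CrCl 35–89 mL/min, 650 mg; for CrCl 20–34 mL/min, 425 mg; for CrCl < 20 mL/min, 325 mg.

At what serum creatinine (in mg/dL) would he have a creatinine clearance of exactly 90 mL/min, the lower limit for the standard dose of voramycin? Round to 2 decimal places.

0.94 mg/dL

Standard dose requires CrCl ≥ 90 mL/min.
Set (140 − 73) × 91.2 / (72 × SCr) = 90
SCr = (140 − 73) × 91.2 / (72 × 90) = 0.943 mg/dL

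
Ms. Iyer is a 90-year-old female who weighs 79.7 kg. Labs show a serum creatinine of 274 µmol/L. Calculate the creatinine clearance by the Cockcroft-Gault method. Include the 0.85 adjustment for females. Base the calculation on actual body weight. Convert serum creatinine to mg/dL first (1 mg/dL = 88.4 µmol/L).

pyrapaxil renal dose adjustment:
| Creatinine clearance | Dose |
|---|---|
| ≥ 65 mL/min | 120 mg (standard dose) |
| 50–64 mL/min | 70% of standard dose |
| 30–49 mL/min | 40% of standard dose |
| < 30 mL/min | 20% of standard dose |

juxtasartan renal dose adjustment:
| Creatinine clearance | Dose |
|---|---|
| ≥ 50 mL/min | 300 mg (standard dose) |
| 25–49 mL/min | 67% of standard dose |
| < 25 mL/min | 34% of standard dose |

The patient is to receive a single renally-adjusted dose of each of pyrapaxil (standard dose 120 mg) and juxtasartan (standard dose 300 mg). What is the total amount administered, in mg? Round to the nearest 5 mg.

SCr = 274 / 88.4 = 3.1 mg/dL
CrCl = (140 − 90) × 79.7 / (72 × 3.1) × 0.85 = 3985.0 / 223.20 × 0.85 ≈ 15.2 mL/min
CrCl ≈ 15 mL/min.
pyrapaxil: < 30 mL/min → 20% of 120 mg = 24 mg.
juxtasartan: < 25 mL/min → 34% of 300 mg = 102 mg.
Total = 24 + 102 = 126 mg.

125 mg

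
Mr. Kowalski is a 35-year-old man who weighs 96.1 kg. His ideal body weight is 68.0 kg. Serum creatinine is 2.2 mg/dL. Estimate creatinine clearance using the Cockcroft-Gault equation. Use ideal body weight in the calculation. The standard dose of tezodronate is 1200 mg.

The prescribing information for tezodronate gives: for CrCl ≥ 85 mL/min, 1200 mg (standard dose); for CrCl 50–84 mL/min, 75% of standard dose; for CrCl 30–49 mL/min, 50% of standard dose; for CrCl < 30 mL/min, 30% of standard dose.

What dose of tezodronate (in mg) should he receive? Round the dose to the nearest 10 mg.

CrCl = (140 − 35) × 68 / (72 × 2.2) = 7140.0 / 158.40 ≈ 45.1 mL/min
CrCl ≈ 45 mL/min → bracket 30–49 mL/min.
50% of 1200 mg = 600 mg

600 mg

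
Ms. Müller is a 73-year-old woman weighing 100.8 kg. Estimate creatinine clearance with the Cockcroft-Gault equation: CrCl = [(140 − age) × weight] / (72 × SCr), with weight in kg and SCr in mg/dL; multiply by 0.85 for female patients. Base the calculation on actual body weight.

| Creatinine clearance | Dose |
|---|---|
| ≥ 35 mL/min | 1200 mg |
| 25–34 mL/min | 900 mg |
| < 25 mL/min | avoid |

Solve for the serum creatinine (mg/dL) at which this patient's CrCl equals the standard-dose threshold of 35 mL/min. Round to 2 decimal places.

2.28 mg/dL

Standard dose requires CrCl ≥ 35 mL/min.
Set (140 − 73) × 100.8 × 0.85 / (72 × SCr) = 35
SCr = (140 − 73) × 100.8 × 0.85 / (72 × 35) = 2.278 mg/dL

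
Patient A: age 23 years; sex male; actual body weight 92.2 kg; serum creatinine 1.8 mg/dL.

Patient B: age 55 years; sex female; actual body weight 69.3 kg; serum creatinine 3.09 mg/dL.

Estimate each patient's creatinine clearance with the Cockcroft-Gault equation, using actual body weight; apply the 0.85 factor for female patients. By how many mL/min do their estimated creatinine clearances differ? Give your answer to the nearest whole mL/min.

Patient A: CrCl = (140 − 23) × 92.2 / (72 × 1.8) = 10787.4 / 129.60 ≈ 83.2 mL/min
Patient B: CrCl = (140 − 55) × 69.3 / (72 × 3.09) × 0.85 = 5890.5 / 222.48 × 0.85 ≈ 22.5 mL/min
|83.2 − 22.5| = 60.7 mL/min

61 mL/min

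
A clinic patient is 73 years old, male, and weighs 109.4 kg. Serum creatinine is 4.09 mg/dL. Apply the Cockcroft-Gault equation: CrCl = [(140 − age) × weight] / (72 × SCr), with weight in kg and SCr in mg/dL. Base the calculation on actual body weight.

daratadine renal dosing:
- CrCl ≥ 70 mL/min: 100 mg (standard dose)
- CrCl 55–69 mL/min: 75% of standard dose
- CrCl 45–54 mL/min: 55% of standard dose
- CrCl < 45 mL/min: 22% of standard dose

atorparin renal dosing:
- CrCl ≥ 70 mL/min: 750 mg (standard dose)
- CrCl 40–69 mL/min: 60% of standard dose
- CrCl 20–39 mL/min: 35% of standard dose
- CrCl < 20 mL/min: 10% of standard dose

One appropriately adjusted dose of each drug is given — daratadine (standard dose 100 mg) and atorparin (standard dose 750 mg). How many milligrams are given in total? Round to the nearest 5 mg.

285 mg

CrCl = (140 − 73) × 109.4 / (72 × 4.09) = 7329.8 / 294.48 ≈ 24.9 mL/min
CrCl ≈ 25 mL/min.
daratadine: < 45 mL/min → 22% of 100 mg = 22 mg.
atorparin: 20–39 mL/min → 35% of 750 mg = 262.5 mg.
Total = 22 + 262.5 = 284.5 mg.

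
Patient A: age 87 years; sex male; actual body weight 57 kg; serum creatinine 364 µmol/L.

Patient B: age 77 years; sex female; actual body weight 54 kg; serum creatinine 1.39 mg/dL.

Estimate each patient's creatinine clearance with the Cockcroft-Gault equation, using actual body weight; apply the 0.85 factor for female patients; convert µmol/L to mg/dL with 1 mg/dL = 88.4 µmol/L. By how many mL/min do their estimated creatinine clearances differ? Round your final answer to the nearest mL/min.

Patient A: SCr = 364 / 88.4 = 4.118 mg/dL
Patient A: CrCl = (140 − 87) × 57 / (72 × 4.118) = 3021.0 / 296.50 ≈ 10.2 mL/min
Patient B: CrCl = (140 − 77) × 54 / (72 × 1.39) × 0.85 = 3402.0 / 100.08 × 0.85 ≈ 28.9 mL/min
|10.2 − 28.9| = 18.7 mL/min

19 mL/min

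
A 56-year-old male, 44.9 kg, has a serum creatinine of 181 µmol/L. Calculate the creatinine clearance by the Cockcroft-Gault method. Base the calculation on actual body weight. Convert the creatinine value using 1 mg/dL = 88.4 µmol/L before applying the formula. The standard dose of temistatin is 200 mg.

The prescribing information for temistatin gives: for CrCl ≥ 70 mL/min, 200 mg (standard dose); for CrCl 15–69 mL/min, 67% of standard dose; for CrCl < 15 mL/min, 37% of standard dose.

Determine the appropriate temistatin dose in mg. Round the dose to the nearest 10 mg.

130 mg

SCr = 181 / 88.4 = 2.048 mg/dL
CrCl = (140 − 56) × 44.9 / (72 × 2.048) = 3771.6 / 147.46 ≈ 25.6 mL/min
CrCl ≈ 26 mL/min → bracket 15–69 mL/min.
67% of 200 mg = 134 mg → 130 mg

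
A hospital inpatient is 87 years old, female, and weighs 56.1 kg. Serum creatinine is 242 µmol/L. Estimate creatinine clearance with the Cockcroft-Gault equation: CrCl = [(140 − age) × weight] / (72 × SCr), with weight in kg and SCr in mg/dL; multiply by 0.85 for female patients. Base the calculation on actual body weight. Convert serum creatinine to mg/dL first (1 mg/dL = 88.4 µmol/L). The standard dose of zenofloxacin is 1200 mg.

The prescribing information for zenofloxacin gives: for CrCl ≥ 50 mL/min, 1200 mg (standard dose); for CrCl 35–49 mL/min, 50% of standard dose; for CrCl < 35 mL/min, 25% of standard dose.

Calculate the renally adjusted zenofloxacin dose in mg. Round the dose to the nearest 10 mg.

300 mg

SCr = 242 / 88.4 = 2.738 mg/dL
CrCl = (140 − 87) × 56.1 / (72 × 2.738) × 0.85 = 2973.3 / 197.14 × 0.85 ≈ 12.8 mL/min
CrCl ≈ 13 mL/min → bracket < 35 mL/min.
25% of 1200 mg = 300 mg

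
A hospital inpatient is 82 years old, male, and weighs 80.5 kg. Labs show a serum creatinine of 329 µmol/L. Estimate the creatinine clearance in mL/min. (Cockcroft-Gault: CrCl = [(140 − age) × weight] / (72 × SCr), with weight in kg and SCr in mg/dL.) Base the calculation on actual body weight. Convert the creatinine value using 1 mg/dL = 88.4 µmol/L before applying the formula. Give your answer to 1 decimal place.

SCr = 329 / 88.4 = 3.722 mg/dL
CrCl = (140 − 82) × 80.5 / (72 × 3.722) = 4669.0 / 267.98 ≈ 17.4 mL/min

17.4 mL/min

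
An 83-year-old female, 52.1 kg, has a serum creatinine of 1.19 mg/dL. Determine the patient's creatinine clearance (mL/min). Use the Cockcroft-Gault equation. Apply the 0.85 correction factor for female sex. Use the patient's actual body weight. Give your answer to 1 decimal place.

CrCl = (140 − 83) × 52.1 / (72 × 1.19) × 0.85 = 2969.7 / 85.68 × 0.85 ≈ 29.5 mL/min

29.5 mL/min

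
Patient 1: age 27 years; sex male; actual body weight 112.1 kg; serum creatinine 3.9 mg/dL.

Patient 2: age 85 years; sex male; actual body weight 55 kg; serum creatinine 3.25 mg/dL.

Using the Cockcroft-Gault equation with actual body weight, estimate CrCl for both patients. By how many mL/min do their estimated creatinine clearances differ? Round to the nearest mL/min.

Patient 1: CrCl = (140 − 27) × 112.1 / (72 × 3.9) = 12667.3 / 280.80 ≈ 45.1 mL/min
Patient 2: CrCl = (140 − 85) × 55 / (72 × 3.25) = 3025.0 / 234.00 ≈ 12.9 mL/min
|45.1 − 12.9| = 32.2 mL/min

32 mL/min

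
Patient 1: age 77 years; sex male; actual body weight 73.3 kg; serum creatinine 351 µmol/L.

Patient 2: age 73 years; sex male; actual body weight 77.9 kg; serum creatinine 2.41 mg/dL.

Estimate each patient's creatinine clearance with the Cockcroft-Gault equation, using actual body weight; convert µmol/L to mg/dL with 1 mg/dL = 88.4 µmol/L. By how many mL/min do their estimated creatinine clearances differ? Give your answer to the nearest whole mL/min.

Patient 1: SCr = 351 / 88.4 = 3.971 mg/dL
Patient 1: CrCl = (140 − 77) × 73.3 / (72 × 3.971) = 4617.9 / 285.91 ≈ 16.2 mL/min
Patient 2: CrCl = (140 − 73) × 77.9 / (72 × 2.41) = 5219.3 / 173.52 ≈ 30.1 mL/min
|16.2 − 30.1| = 13.9 mL/min

14 mL/min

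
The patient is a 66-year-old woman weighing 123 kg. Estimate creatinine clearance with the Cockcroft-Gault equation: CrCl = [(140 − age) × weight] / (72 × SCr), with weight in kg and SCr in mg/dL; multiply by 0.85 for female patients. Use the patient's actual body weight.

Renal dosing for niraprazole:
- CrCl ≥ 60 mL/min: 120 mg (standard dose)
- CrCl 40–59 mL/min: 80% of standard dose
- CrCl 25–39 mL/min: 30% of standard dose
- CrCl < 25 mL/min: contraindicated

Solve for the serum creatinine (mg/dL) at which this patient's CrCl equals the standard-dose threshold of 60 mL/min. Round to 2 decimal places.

1.79 mg/dL

Standard dose requires CrCl ≥ 60 mL/min.
Set (140 − 66) × 123 × 0.85 / (72 × SCr) = 60
SCr = (140 − 66) × 123 × 0.85 / (72 × 60) = 1.791 mg/dL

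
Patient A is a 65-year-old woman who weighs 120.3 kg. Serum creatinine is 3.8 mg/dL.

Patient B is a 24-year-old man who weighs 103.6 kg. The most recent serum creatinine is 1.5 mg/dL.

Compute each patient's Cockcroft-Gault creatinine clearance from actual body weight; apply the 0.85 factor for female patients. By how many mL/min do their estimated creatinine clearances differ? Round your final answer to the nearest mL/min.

Patient A: CrCl = (140 − 65) × 120.3 / (72 × 3.8) × 0.85 = 9022.5 / 273.60 × 0.85 ≈ 28.0 mL/min
Patient B: CrCl = (140 − 24) × 103.6 / (72 × 1.5) = 12017.6 / 108.00 ≈ 111.3 mL/min
|28.0 − 111.3| = 83.3 mL/min

83 mL/min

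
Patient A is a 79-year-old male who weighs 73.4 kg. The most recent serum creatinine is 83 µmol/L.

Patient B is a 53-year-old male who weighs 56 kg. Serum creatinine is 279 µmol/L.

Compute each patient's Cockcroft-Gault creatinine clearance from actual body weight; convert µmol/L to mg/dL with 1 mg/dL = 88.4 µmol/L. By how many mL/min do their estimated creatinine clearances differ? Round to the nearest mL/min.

Patient A: SCr = 83 / 88.4 = 0.939 mg/dL
Patient A: CrCl = (140 − 79) × 73.4 / (72 × 0.939) = 4477.4 / 67.61 ≈ 66.2 mL/min
Patient B: SCr = 279 / 88.4 = 3.156 mg/dL
Patient B: CrCl = (140 − 53) × 56 / (72 × 3.156) = 4872.0 / 227.23 ≈ 21.4 mL/min
|66.2 − 21.4| = 44.8 mL/min

45 mL/min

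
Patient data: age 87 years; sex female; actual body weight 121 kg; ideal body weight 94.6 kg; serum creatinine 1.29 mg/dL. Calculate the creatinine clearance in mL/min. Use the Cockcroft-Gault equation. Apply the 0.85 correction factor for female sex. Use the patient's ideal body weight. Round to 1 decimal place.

45.9 mL/min

CrCl = (140 − 87) × 94.6 / (72 × 1.29) × 0.85 = 5013.8 / 92.88 × 0.85 ≈ 45.9 mL/min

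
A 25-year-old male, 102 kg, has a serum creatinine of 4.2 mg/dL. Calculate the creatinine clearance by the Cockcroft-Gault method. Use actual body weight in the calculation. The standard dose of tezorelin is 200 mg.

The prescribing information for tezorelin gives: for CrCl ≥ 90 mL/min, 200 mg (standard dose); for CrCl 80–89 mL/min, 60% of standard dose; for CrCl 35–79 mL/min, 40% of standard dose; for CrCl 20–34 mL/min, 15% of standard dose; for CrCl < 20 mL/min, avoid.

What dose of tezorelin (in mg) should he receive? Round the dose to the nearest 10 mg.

CrCl = (140 − 25) × 102 / (72 × 4.2) = 11730.0 / 302.40 ≈ 38.8 mL/min
CrCl ≈ 39 mL/min → bracket 35–79 mL/min.
40% of 200 mg = 80 mg

80 mg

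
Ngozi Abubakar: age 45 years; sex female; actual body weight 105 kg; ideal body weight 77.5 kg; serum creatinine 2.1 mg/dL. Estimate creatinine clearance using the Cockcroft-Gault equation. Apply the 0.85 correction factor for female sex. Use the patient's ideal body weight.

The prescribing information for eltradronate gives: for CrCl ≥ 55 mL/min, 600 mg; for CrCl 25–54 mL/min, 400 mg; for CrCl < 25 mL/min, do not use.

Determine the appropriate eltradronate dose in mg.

CrCl = (140 − 45) × 77.5 / (72 × 2.1) × 0.85 = 7362.5 / 151.20 × 0.85 ≈ 41.4 mL/min
CrCl ≈ 41 mL/min → bracket 25–54 mL/min.
Dose for this bracket: 400 mg.

400 mg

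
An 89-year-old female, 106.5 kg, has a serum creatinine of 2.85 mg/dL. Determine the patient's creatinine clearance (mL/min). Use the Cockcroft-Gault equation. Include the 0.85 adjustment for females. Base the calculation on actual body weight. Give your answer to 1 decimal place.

22.5 mL/min

CrCl = (140 − 89) × 106.5 / (72 × 2.85) × 0.85 = 5431.5 / 205.20 × 0.85 ≈ 22.5 mL/min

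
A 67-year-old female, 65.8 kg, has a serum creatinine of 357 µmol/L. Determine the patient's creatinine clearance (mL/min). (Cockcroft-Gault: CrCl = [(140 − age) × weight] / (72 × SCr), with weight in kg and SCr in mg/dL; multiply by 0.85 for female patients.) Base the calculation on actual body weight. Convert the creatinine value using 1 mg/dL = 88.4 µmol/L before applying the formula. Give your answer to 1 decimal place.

SCr = 357 / 88.4 = 4.038 mg/dL
CrCl = (140 − 67) × 65.8 / (72 × 4.038) × 0.85 = 4803.4 / 290.74 × 0.85 ≈ 14.0 mL/min

14.0 mL/min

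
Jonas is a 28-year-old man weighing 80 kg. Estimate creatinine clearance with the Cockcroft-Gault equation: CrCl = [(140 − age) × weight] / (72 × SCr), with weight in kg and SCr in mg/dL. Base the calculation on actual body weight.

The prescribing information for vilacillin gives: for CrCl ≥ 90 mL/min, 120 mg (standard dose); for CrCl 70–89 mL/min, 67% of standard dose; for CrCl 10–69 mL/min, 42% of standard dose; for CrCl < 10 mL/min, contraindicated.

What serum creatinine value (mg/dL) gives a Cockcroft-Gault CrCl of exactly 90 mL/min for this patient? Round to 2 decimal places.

1.38 mg/dL

Standard dose requires CrCl ≥ 90 mL/min.
Set (140 − 28) × 80 / (72 × SCr) = 90
SCr = (140 − 28) × 80 / (72 × 90) = 1.383 mg/dL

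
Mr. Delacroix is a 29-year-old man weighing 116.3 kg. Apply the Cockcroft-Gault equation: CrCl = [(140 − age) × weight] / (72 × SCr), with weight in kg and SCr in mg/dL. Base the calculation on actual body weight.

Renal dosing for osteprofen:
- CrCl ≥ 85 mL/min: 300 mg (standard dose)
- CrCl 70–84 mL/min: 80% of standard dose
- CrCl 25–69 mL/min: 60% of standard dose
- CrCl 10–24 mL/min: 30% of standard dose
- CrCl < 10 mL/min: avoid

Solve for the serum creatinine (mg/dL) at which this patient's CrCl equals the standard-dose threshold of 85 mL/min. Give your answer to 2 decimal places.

Standard dose requires CrCl ≥ 85 mL/min.
Set (140 − 29) × 116.3 / (72 × SCr) = 85
SCr = (140 − 29) × 116.3 / (72 × 85) = 2.109 mg/dL

2.11 mg/dL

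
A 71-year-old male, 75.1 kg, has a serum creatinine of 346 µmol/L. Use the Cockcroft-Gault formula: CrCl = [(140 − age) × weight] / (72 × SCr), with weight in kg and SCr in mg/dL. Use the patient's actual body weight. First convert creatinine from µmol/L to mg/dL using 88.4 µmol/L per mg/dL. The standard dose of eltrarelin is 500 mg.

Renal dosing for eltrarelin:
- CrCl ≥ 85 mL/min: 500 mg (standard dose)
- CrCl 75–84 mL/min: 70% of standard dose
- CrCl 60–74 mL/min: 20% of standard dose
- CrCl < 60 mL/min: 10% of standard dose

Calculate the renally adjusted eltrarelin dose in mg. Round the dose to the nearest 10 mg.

SCr = 346 / 88.4 = 3.914 mg/dL
CrCl = (140 − 71) × 75.1 / (72 × 3.914) = 5181.9 / 281.81 ≈ 18.4 mL/min
CrCl ≈ 18 mL/min → bracket < 60 mL/min.
10% of 500 mg = 50 mg

50 mg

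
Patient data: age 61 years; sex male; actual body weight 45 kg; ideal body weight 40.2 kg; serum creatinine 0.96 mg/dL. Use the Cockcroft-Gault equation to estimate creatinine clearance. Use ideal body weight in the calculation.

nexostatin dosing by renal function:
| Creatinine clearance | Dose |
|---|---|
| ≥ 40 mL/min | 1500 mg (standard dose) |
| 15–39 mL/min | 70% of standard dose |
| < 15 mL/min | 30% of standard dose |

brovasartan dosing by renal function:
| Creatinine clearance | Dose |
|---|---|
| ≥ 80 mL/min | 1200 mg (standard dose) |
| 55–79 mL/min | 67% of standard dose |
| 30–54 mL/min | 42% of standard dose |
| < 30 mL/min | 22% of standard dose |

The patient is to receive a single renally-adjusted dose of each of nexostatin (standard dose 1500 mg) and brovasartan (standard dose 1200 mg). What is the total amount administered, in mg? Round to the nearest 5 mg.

2005 mg

CrCl = (140 − 61) × 40.2 / (72 × 0.96) = 3175.8 / 69.12 ≈ 45.9 mL/min
CrCl ≈ 46 mL/min.
nexostatin: ≥ 40 mL/min → 100% of 1500 mg = 1500 mg.
brovasartan: 30–54 mL/min → 42% of 1200 mg = 504 mg.
Total = 1500 + 504 = 2004 mg.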